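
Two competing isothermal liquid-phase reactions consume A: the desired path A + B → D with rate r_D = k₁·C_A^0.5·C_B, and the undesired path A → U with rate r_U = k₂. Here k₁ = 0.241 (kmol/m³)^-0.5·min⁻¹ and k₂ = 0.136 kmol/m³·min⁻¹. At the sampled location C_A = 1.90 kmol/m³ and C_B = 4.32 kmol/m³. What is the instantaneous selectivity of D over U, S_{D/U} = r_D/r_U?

10.6

S_{D/U} = r_D/r_U = (k₁·C_A^0.5·C_B)/(k₂) = (k₁/k₂)·C_A^0.5·C_B.
= (0.241×1.900^0.5×4.320) / (0.136) = 1.435/0.1360 = 10.6.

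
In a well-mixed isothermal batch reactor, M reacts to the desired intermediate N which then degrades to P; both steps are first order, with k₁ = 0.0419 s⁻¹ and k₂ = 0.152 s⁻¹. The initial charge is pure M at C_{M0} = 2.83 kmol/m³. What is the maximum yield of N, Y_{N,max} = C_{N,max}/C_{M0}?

For a first-order series the maximum intermediate yield is C_{N,max}/C_{M0} = (k₁/k₂)^[k₂/(k₂−k₁)].
= (0.0419/0.152)^(0.152/(0.152−0.0419)) = (0.2757)^(1.381) = 0.1688.

0.169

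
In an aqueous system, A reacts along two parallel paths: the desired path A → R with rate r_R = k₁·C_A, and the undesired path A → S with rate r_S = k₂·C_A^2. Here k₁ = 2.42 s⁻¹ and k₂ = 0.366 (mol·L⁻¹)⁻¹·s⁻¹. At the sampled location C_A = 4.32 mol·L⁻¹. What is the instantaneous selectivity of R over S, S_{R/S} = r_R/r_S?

S_{R/S} = r_R/r_S = (k₁·C_A)/(k₂·C_A^2) = (k₁/k₂)·C_A⁻¹.
= (2.42×4.320) / (0.366×4.320^2) = 10.45/6.830 = 1.53.

1.53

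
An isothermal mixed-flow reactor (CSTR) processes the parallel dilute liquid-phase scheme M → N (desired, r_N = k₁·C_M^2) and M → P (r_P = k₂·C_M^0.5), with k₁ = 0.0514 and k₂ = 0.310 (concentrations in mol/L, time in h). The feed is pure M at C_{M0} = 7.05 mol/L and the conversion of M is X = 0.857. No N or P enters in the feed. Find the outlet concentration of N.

Exit C_M = C_{M0}(1−X) = 7.05×0.143 = 1.008 mol/L.
In a CSTR the entire volume is at exit conditions, so r_N = 0.0514×1.008^2 = 0.05224 and r_P = 0.310×1.008^0.5 = 0.3113.
Fraction of consumed M going to N: r_N/(r_N+r_P) = 0.1437.
C_N = 0.1437·C_{M0}·X = 0.1437×7.05×0.857 = 0.868 mol/L.

0.868 mol/L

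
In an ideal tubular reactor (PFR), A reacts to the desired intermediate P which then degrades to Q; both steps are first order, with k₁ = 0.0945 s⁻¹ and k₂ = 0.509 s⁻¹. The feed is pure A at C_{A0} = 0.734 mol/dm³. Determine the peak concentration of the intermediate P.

At the optimum, C_{P,max}/C_{A0} = (k₁/k₂)^[k₂/(k₂−k₁)].
= (0.0945/0.509)^(0.509/(0.509−0.0945)) = (0.1857)^(1.228) = 0.1265.
C_{P,max} = 0.1265×0.734 = 0.0928 mol/dm³.

0.0928 mol/dm³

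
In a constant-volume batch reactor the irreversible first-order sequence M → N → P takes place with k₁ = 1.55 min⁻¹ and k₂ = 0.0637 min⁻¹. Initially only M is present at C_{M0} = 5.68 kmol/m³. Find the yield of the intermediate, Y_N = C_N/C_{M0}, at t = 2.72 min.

0.862

Solving the coupled first-order balances gives C_N(t) = [k₁/(k₂−k₁)]·C_{M0}·(e^(−k₁t) − e^(−k₂t)).
e^(−k₁t) = e^(−1.55×2.72) = e^(−4.216) = 0.01476; e^(−k₂t) = e^(−0.1733) = 0.8409.
C_N = 1.55×5.68/(0.0637−1.55) × (0.01476−0.8409) = (-5.923)×(-0.8262) = 4.894 kmol/m³.
Y_N = C_N/C_{M0} = 4.894/5.68 = 0.862.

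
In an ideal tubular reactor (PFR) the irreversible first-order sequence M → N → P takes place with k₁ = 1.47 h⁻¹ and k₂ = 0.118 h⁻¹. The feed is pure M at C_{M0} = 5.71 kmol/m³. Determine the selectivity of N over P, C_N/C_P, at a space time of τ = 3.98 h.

Solving the coupled first-order balances gives C_N(τ) = [k₁/(k₂−k₁)]·C_{M0}·(e^(−k₁τ) − e^(−k₂τ)).
e^(−k₁τ) = e^(−1.47×3.98) = e^(−5.851) = 0.002878; e^(−k₂τ) = e^(−0.4696) = 0.6252.
C_N = 1.47×5.71/(0.118−1.47) × (0.002878−0.6252) = (-6.208)×(-0.6223) = 3.864 kmol/m³.
C_M = C_{M0}e^(−k₁τ) = 0.01643 kmol/m³, so C_P = C_{M0}−C_M−C_N = 1.830 kmol/m³; C_N/C_P = 2.11.

2.11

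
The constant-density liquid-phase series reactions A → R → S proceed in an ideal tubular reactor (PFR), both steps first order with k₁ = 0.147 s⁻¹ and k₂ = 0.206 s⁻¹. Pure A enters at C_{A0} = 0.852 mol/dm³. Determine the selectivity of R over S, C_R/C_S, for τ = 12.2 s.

0.343

For first-order series with pure A initially, C_R(τ) = k₁C_{A0}/(k₂−k₁)·(e^(−k₁τ) − e^(−k₂τ)).
e^(−k₁τ) = e^(−0.147×12.2) = e^(−1.793) = 0.1664; e^(−k₂τ) = e^(−2.513) = 0.08101.
C_R = 0.147×0.852/(0.206−0.147) × (0.1664−0.08101) = 2.123×0.08538 = 0.1813 mol/dm³.
C_A = C_{A0}e^(−k₁τ) = 0.1418 mol/dm³, so C_S = C_{A0}−C_A−C_R = 0.5290 mol/dm³; C_R/C_S = 0.343.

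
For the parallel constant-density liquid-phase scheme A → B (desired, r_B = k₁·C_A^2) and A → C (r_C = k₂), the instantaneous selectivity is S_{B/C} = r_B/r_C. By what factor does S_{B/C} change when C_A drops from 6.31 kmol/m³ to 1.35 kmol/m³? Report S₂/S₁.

S_{B/C} = (k₁/k₂)·C_A^2, so S₂/S₁ = (C_{A,2}/C_{A,1})^2.
= (1.35/6.31)^2 = (0.2139)^2 = 0.0458.

0.0458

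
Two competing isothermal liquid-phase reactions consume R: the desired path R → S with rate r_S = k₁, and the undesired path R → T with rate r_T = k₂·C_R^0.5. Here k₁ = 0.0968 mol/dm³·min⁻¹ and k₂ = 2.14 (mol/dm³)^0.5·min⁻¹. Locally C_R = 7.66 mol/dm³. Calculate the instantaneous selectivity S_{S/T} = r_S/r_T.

S_{S/T} = r_S/r_T = (k₁)/(k₂·C_R^0.5) = (k₁/k₂)·C_R^-0.5.
= (0.0968) / (2.14×7.660^0.5) = 0.09680/5.923 = 0.0163.
The undesired path is higher order in R, so low C_R (CSTR or dilute feed) favours S.

0.0163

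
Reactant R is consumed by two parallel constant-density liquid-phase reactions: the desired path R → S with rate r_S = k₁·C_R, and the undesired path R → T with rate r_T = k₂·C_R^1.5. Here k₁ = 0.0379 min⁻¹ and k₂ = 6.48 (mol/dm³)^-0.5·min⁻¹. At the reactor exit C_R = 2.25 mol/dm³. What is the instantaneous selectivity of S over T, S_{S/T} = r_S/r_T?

0.00390

S_{S/T} = r_S/r_T = (k₁·C_R)/(k₂·C_R^1.5) = (k₁/k₂)·C_R^-0.5.
= (0.0379×2.250) / (6.48×2.250^1.5) = 0.08528/21.87 = 0.00390.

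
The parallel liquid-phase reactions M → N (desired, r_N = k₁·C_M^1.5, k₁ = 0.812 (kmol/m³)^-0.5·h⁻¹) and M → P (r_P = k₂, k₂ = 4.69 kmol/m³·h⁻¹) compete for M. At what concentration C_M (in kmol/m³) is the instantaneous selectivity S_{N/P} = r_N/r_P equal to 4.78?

S_{N/P} = (k₁/k₂)·C_M^1.5 ⇒ C_M = (S·k₂/k₁)^(1/1.5).
= (4.78×4.69/0.812)^(0.6667) = (27.61)^(0.6667) = 9.13 kmol/m³.

9.13 kmol/m³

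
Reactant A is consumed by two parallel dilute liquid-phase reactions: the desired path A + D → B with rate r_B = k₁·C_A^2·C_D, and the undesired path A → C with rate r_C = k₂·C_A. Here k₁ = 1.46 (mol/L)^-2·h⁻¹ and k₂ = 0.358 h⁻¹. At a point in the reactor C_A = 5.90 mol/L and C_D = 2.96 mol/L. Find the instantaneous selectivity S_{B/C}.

S_{B/C} = r_B/r_C = (k₁·C_A^2·C_D)/(k₂·C_A) = (k₁/k₂)·C_A·C_D.
= (1.46×5.900^2×2.960) / (0.358×5.900) = 150.4/2.112 = 71.2.
Since the desired path is higher order in A, keeping C_A high (PFR or concentrated feed) favours B.

71.2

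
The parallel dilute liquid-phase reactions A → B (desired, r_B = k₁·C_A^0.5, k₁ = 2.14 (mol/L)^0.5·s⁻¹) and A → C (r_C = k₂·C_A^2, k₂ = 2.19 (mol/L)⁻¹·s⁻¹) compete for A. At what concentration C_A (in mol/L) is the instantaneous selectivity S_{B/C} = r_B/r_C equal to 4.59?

0.357 mol/L

S_{B/C} = (k₁/k₂)·C_A^-1.5 ⇒ C_A = (S·k₂/k₁)^(1/(-1.5)).
= (4.59×2.19/2.14)^(-0.6667) = (4.697)^(-0.6667) = 0.357 mol/L.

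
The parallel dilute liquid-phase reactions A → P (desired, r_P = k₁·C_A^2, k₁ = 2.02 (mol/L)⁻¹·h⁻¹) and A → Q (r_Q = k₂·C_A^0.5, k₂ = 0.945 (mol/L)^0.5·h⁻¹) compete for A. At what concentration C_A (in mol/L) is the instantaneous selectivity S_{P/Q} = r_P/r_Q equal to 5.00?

S_{P/Q} = (k₁/k₂)·C_A^1.5 ⇒ C_A = (S·k₂/k₁)^(1/1.5).
= (5.00×0.945/2.02)^(0.6667) = (2.339)^(0.6667) = 1.76 mol/L.

1.76 mol/L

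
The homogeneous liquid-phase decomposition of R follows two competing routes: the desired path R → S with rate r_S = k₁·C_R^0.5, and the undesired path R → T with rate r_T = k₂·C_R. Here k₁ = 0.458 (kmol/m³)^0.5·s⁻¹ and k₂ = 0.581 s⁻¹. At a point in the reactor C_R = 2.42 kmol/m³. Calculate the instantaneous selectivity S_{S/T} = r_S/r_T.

0.507

S_{S/T} = r_S/r_T = (k₁·C_R^0.5)/(k₂·C_R) = (k₁/k₂)·C_R^-0.5.
= (0.458×2.420^0.5) / (0.581×2.420) = 0.7125/1.406 = 0.507.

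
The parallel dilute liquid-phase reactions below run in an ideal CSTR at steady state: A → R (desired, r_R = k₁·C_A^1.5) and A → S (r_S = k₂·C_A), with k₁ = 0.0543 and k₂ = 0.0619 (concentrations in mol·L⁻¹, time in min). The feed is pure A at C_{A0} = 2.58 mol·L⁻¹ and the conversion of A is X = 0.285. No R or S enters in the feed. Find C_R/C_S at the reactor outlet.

Exit C_A = C_{A0}(1−X) = 2.58×0.715 = 1.845 mol·L⁻¹.
Rates in a CSTR are evaluated at the outlet concentration: r_R = 0.0543×1.845^1.5 = 0.1360, r_S = 0.0619×1.845 = 0.1142.
Overall selectivity = C_R/C_S = r_Rτ/(r_Sτ) = r_R/r_S = 1.19.

1.19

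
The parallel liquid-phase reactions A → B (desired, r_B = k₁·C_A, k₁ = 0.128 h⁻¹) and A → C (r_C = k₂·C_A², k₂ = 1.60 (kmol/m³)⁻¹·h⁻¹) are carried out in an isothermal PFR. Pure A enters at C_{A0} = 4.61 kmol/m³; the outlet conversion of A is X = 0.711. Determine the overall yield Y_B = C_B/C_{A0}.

0.0208

C_A = C_{A0}(1−X) = 1.332 kmol/m³.
Along a PFR/batch, dC_B/dC_A = −r_B/(r_B+r_C) = −k₁/(k₁+k₂·C_A).
Integrating from C_{A0} to C_A: C_B = (0.128/1.60)·ln[(0.128+1.60·4.61)/(0.128+1.60·1.33)] = 0.08000·ln(7.504/2.260) = 0.09602 kmol/m³.
Y_B = C_B/C_{A0} = 0.09602/4.61 = 0.0208.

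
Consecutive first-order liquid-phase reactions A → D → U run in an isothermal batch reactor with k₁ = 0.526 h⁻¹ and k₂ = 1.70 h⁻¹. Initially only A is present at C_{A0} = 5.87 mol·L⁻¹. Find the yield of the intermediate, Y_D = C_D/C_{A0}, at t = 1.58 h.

For first-order series with pure A initially, C_D(t) = k₁C_{A0}/(k₂−k₁)·(e^(−k₁t) − e^(−k₂t)).
e^(−k₁t) = e^(−0.526×1.58) = e^(−0.8311) = 0.4356; e^(−k₂t) = e^(−2.686) = 0.06815.
C_D = 0.526×5.87/(1.70−0.526) × (0.4356−0.06815) = 2.630×0.3674 = 0.9663 mol·L⁻¹.
Y_D = C_D/C_{A0} = 0.9663/5.87 = 0.165.

0.165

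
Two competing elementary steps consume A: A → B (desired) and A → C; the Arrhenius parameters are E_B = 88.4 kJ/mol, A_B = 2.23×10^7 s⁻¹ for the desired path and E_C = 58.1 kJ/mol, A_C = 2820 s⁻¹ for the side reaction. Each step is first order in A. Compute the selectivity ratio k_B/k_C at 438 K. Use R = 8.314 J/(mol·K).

1.93

With equal orders, S_{B/C} = k_B/k_C = (A_B/A_C)·exp[(E_C−E_B)/(RT)].
(E_C−E_B)/(RT) = (58.1−88.4)×10³/(8.314×438) = -30300/3642 = -8.321.
k_B/k_C = (2.23×10^7/2820)·exp(-8.321) = 7908 × 2.434×10^-4 = 1.93.
Since E_B > E_C, raising the temperature improves selectivity toward B.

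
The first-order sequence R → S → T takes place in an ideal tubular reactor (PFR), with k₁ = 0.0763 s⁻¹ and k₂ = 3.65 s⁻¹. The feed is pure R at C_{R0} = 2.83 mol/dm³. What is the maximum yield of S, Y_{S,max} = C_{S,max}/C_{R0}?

0.0192

For a first-order series the maximum intermediate yield is C_{S,max}/C_{R0} = (k₁/k₂)^[k₂/(k₂−k₁)].
= (0.0763/3.65)^(3.65/(3.65−0.0763)) = (0.02090)^(1.021) = 0.01925.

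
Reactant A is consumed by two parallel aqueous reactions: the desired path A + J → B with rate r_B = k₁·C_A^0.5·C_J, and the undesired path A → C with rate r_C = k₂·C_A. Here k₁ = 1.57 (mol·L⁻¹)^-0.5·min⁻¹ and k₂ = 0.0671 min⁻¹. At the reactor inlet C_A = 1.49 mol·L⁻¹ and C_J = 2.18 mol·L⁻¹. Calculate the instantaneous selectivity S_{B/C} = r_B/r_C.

41.8

S_{B/C} = r_B/r_C = (k₁·C_A^0.5·C_J)/(k₂·C_A) = (k₁/k₂)·C_A^-0.5·C_J.
= (1.57×1.490^0.5×2.180) / (0.0671×1.490) = 4.178/0.09998 = 41.8.
The undesired path is higher order in A, so low C_A (CSTR or dilute feed) favours B.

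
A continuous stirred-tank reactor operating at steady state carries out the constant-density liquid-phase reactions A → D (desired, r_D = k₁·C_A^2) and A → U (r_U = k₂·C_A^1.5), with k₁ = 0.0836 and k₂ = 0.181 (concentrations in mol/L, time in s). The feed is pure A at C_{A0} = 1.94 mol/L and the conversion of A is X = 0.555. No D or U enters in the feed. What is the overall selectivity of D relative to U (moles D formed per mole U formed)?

Exit C_A = C_{A0}(1−X) = 1.94×0.445 = 0.8633 mol/L.
A CSTR operates uniformly at the exit composition, giving r_D = 0.06231 and r_U = 0.1452 (each k·C_A^n at C_A = 0.8633).
Overall selectivity = C_D/C_U = r_Dτ/(r_Uτ) = r_D/r_U = 0.429.

0.429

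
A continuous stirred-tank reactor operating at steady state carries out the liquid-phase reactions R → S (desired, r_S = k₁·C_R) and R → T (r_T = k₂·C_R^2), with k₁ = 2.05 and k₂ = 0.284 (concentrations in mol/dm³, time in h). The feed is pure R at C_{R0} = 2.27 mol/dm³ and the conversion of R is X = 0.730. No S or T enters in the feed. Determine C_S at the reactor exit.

1.53 mol/dm³

Exit C_R = C_{R0}(1−X) = 2.27×0.270 = 0.6129 mol/dm³.
A CSTR operates uniformly at the exit composition, giving r_S = 1.256 and r_T = 0.1067 (each k·C_R^n at C_R = 0.6129).
Fraction of consumed R going to S: r_S/(r_S+r_T) = 0.9217.
C_S = 0.9217·C_{R0}·X = 0.9217×2.27×0.730 = 1.53 mol/dm³.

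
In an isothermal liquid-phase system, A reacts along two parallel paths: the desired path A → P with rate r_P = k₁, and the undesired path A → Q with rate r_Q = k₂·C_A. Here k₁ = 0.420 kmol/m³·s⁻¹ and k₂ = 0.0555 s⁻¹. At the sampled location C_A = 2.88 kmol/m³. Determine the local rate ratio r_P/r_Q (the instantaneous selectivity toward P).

2.63

S_{P/Q} = r_P/r_Q = (k₁)/(k₂·C_A) = (k₁/k₂)·C_A⁻¹.
= (0.420) / (0.0555×2.880) = 0.4200/0.1598 = 2.63.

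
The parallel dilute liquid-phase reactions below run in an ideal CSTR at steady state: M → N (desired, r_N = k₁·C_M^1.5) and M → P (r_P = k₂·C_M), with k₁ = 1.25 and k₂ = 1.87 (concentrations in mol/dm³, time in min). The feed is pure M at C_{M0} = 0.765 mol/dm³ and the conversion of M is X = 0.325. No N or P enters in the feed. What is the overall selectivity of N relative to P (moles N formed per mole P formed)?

Exit C_M = C_{M0}(1−X) = 0.765×0.675 = 0.5164 mol/dm³.
In a CSTR the entire volume is at exit conditions, so r_N = 1.25×0.5164^1.5 = 0.4638 and r_P = 1.87×0.5164 = 0.9656.
Overall selectivity = C_N/C_P = r_Nτ/(r_Pτ) = r_N/r_P = 0.480.

0.480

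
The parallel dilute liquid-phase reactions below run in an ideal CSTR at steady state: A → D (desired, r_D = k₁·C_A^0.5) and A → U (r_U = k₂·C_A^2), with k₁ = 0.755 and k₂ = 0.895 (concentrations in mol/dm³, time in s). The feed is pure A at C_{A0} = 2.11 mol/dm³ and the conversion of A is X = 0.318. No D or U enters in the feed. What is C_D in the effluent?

0.220 mol/dm³

Exit C_A = C_{A0}(1−X) = 2.11×0.682 = 1.439 mol/dm³.
Rates in a CSTR are evaluated at the outlet concentration: r_D = 0.755×1.439^0.5 = 0.9057, r_U = 0.895×1.439^2 = 1.853.
Fraction of consumed A going to D: r_D/(r_D+r_U) = 0.3283.
C_D = 0.3283·C_{A0}·X = 0.3283×2.11×0.318 = 0.220 mol/dm³.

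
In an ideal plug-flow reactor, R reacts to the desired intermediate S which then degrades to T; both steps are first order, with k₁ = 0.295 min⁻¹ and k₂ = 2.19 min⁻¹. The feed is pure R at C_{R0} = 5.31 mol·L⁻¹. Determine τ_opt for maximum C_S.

1.06 min

Setting dC_S/dτ = 0 gives τ_opt = ln(k₂/k₁)/(k₂−k₁).
= ln(2.19/0.295)/(2.19−0.295) = ln(7.424)/1.895 = 2.005/1.895 = 1.06 min.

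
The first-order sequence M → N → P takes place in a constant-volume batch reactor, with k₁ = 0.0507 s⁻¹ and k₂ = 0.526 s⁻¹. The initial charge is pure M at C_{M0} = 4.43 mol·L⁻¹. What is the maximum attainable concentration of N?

0.333 mol·L⁻¹

At the optimum, C_{N,max}/C_{M0} = (k₁/k₂)^[k₂/(k₂−k₁)].
= (0.0507/0.526)^(0.526/(0.526−0.0507)) = (0.09639)^(1.107) = 0.07510.
C_{N,max} = 0.07510×4.43 = 0.333 mol·L⁻¹.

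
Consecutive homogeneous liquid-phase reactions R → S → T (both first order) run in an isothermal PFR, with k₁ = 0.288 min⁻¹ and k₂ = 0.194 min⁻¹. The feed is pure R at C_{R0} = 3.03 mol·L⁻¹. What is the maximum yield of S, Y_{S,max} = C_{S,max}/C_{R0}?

Evaluating C_S at τ_opt = ln(k₂/k₁)/(k₂−k₁) gives C_{S,max}/C_{R0} = (k₁/k₂)^[k₂/(k₂−k₁)].
= (0.288/0.194)^(0.194/(0.194−0.288)) = (1.485)^(-2.064) = 0.4425.

0.442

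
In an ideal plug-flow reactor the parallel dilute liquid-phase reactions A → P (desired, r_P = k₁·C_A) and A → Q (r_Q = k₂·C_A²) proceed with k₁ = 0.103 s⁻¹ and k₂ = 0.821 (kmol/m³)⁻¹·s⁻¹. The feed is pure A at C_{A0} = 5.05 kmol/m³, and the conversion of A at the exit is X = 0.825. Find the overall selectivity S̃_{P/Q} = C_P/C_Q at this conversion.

0.0518

C_A = C_{A0}(1−X) = 0.8838 kmol/m³.
Along a PFR/batch, dC_P/dC_A = −r_P/(r_P+r_Q) = −k₁/(k₁+k₂·C_A).
Integrating from C_{A0} to C_A: C_P = (0.103/0.821)·ln[(0.103+0.821·5.05)/(0.103+0.821·0.884)] = 0.1255·ln(4.249/0.8286) = 0.2051 kmol/m³.
C_Q = (C_{A0}−C_A)−C_P = 3.961 kmol/m³; S̃_{P/Q} = 0.2051/3.961 = 0.0518.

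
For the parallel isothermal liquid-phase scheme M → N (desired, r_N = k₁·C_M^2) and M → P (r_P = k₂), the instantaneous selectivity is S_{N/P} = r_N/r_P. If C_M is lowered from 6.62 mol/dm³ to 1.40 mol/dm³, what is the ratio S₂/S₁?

0.0447

S_{N/P} = (k₁/k₂)·C_M^2, so S₂/S₁ = (C_{M,2}/C_{M,1})^2.
= (1.40/6.62)^2 = (0.2115)^2 = 0.0447.
Selectivity toward N falls as C_M falls — high-concentration operation is favoured.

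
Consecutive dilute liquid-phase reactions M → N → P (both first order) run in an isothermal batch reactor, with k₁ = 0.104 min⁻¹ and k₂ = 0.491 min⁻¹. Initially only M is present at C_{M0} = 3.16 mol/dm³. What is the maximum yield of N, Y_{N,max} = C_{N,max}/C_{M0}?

0.140

At the optimum, C_{N,max}/C_{M0} = (k₁/k₂)^[k₂/(k₂−k₁)].
= (0.104/0.491)^(0.491/(0.491−0.104)) = (0.2118)^(1.269) = 0.1396.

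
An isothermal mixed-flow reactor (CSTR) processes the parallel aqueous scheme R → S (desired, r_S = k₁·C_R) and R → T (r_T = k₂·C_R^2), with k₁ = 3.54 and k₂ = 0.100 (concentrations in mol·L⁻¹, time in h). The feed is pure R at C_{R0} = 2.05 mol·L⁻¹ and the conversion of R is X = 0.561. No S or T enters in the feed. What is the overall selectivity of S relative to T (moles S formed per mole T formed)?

39.3

Exit C_R = C_{R0}(1−X) = 2.05×0.439 = 0.8999 mol·L⁻¹.
In a CSTR the entire volume is at exit conditions, so r_S = 3.54×0.8999 = 3.186 and r_T = 0.100×0.8999^2 = 0.08099.
Overall selectivity = C_S/C_T = r_Sτ/(r_Tτ) = r_S/r_T = 39.3.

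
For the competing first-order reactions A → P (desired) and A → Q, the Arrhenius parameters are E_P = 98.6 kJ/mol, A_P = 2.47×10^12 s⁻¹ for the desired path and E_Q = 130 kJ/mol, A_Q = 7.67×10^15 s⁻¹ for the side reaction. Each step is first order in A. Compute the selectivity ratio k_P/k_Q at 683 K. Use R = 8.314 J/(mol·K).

With equal orders, S_{P/Q} = k_P/k_Q = (A_P/A_Q)·exp[(E_Q−E_P)/(RT)].
(E_Q−E_P)/(RT) = (130−98.6)×10³/(8.314×683) = 31400/5678 = 5.530.
k_P/k_Q = (2.47×10^12/7.67×10^15)·exp(5.530) = 3.220×10^-4 × 252.1 = 0.0812.

0.0812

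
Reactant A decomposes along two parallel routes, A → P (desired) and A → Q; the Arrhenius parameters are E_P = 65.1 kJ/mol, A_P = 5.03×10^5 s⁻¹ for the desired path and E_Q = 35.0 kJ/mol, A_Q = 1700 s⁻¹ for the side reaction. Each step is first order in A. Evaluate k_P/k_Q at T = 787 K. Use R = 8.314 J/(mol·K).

With equal orders, S_{P/Q} = k_P/k_Q = (A_P/A_Q)·exp[(E_Q−E_P)/(RT)].
(E_Q−E_P)/(RT) = (35.0−65.1)×10³/(8.314×787) = -30100/6543 = -4.600.
k_P/k_Q = (5.03×10^5/1700)·exp(-4.600) = 295.9 × 0.01005 = 2.97.
Since E_P > E_Q, raising the temperature improves selectivity toward P.

2.97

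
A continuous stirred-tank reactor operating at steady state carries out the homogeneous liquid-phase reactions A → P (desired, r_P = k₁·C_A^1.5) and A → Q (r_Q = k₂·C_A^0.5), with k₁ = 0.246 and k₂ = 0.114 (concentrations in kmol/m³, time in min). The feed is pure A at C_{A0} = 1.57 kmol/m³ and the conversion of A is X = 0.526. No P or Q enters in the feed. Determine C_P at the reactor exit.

0.509 kmol/m³

Exit C_A = C_{A0}(1−X) = 1.57×0.474 = 0.7442 kmol/m³.
A CSTR operates uniformly at the exit composition, giving r_P = 0.1579 and r_Q = 0.09834 (each k·C_A^n at C_A = 0.7442).
Fraction of consumed A going to P: r_P/(r_P+r_Q) = 0.6162.
C_P = 0.6162·C_{A0}·X = 0.6162×1.57×0.526 = 0.509 kmol/m³.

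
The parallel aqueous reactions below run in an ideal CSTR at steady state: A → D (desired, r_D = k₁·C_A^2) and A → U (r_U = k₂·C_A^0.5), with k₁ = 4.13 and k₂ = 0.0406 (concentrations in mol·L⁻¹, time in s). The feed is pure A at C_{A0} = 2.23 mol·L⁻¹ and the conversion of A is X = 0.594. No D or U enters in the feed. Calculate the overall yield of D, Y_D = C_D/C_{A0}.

0.587

Exit C_A = C_{A0}(1−X) = 2.23×0.406 = 0.9054 mol·L⁻¹.
A CSTR operates uniformly at the exit composition, giving r_D = 3.385 and r_U = 0.03863 (each k·C_A^n at C_A = 0.9054).
Fraction of consumed A going to D: r_D/(r_D+r_U) = 0.9887.
C_D = 0.9887·C_{A0}·X = 0.9887×2.23×0.594 = 1.31 mol·L⁻¹; Y_D = C_D/C_{A0} = 0.587.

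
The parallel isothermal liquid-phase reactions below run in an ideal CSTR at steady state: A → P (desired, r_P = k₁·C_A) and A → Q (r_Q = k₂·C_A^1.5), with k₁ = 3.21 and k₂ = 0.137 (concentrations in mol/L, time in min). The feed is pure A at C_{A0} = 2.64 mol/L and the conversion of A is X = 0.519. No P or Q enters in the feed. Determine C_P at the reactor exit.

Exit C_A = C_{A0}(1−X) = 2.64×0.481 = 1.270 mol/L.
Rates in a CSTR are evaluated at the outlet concentration: r_P = 3.21×1.270 = 4.076, r_Q = 0.137×1.270^1.5 = 0.1960.
Fraction of consumed A going to P: r_P/(r_P+r_Q) = 0.9541.
C_P = 0.9541·C_{A0}·X = 0.9541×2.64×0.519 = 1.31 mol/L.

1.31 mol/L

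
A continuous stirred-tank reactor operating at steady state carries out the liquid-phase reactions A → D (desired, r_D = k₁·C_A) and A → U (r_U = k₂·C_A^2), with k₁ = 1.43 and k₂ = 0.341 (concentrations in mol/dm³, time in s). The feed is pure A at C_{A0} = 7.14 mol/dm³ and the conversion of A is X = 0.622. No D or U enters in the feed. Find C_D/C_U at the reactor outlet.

Exit C_A = C_{A0}(1−X) = 7.14×0.378 = 2.699 mol/dm³.
In a CSTR the entire volume is at exit conditions, so r_D = 1.43×2.699 = 3.859 and r_U = 0.341×2.699^2 = 2.484.
Overall selectivity = C_D/C_U = r_Dτ/(r_Uτ) = r_D/r_U = 1.55.

1.55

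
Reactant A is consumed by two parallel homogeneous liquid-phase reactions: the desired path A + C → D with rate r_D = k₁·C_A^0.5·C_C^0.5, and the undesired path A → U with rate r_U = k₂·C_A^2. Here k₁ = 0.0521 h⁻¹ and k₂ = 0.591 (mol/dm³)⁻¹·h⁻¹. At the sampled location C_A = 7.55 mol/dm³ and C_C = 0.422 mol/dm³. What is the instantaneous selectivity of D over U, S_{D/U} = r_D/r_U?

0.00276

S_{D/U} = r_D/r_U = (k₁·C_A^0.5·C_C^0.5)/(k₂·C_A^2) = (k₁/k₂)·C_A^-1.5·C_C^0.5.
= (0.0521×7.550^0.5×0.4220^0.5) / (0.591×7.550^2) = 0.09300/33.69 = 0.00276.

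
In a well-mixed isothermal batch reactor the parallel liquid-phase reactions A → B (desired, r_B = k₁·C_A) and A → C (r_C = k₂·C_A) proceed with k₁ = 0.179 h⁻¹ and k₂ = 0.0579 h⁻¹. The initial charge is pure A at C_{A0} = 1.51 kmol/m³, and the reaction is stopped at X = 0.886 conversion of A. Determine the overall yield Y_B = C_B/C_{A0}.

C_A = C_{A0}(1−X) = 0.1721 kmol/m³.
Both paths are first order in A, so the instantaneous fraction to B is constant: dC_B/d(−C_A) = k₁/(k₁+k₂) = 0.7556.
C_B = 0.7556·(C_{A0}−C_A) = 0.7556×1.338 = 1.01 kmol/m³.
Y_B = C_B/C_{A0} = 1.011/1.51 = 0.669.

0.669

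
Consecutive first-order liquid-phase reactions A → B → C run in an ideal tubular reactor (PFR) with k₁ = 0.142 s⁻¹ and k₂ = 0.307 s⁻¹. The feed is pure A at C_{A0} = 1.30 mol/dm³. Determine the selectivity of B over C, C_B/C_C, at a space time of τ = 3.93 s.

Solving the coupled first-order balances gives C_B(τ) = [k₁/(k₂−k₁)]·C_{A0}·(e^(−k₁τ) − e^(−k₂τ)).
e^(−k₁τ) = e^(−0.142×3.93) = e^(−0.5581) = 0.5723; e^(−k₂τ) = e^(−1.207) = 0.2992.
C_B = 0.142×1.30/(0.307−0.142) × (0.5723−0.2992) = 1.119×0.2731 = 0.3055 mol/dm³.
C_A = C_{A0}e^(−k₁τ) = 0.7440 mol/dm³, so C_C = C_{A0}−C_A−C_B = 0.2505 mol/dm³; C_B/C_C = 1.22.

1.22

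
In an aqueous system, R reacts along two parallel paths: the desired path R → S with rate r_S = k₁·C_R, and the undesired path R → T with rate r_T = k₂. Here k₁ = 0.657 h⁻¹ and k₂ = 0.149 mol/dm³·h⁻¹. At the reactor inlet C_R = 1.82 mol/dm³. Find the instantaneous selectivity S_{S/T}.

8.03

S_{S/T} = r_S/r_T = (k₁·C_R)/(k₂) = (k₁/k₂)·C_R.
= (0.657×1.820) / (0.149) = 1.196/0.1490 = 8.03.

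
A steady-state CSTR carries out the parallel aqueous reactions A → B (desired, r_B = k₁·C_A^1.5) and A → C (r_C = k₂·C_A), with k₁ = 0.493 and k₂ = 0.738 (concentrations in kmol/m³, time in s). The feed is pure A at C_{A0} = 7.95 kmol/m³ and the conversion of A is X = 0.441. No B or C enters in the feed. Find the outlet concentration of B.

2.05 kmol/m³

Exit C_A = C_{A0}(1−X) = 7.95×0.559 = 4.444 kmol/m³.
In a CSTR the entire volume is at exit conditions, so r_B = 0.493×4.444^1.5 = 4.619 and r_C = 0.738×4.444 = 3.280.
Fraction of consumed A going to B: r_B/(r_B+r_C) = 0.5848.
C_B = 0.5848·C_{A0}·X = 0.5848×7.95×0.441 = 2.05 kmol/m³.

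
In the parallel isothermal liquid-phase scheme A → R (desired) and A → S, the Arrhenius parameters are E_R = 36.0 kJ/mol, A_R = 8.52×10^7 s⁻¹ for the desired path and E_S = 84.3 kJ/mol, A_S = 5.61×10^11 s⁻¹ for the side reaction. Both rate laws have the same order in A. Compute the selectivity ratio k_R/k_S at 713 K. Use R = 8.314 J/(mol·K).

Since both paths have the same order in A, the concentration cancels and S_{R/S} = k_R/k_S = (A_R/A_S)·exp[(E_S−E_R)/(RT)].
(E_S−E_R)/(RT) = (84.3−36.0)×10³/(8.314×713) = 48300/5928 = 8.148.
k_R/k_S = (8.52×10^7/5.61×10^11)·exp(8.148) = 1.519×10^-4 × 3456 = 0.525.

0.525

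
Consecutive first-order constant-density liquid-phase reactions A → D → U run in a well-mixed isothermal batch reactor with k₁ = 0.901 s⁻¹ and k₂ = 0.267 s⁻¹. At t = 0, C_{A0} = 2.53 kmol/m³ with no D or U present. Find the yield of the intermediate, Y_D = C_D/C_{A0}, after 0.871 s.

For first-order series with pure A initially, C_D(t) = k₁C_{A0}/(k₂−k₁)·(e^(−k₁t) − e^(−k₂t)).
e^(−k₁t) = e^(−0.901×0.871) = e^(−0.7848) = 0.4562; e^(−k₂t) = e^(−0.2326) = 0.7925.
C_D = 0.901×2.53/(0.267−0.901) × (0.4562−0.7925) = (-3.595)×(-0.3363) = 1.209 kmol/m³.
Y_D = C_D/C_{A0} = 1.209/2.53 = 0.478.

0.478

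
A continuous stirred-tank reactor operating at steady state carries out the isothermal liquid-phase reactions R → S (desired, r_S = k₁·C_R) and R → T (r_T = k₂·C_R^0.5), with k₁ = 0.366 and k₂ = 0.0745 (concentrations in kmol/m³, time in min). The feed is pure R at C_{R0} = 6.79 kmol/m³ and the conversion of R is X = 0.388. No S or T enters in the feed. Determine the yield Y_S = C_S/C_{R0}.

Exit C_R = C_{R0}(1−X) = 6.79×0.612 = 4.155 kmol/m³.
In a CSTR the entire volume is at exit conditions, so r_S = 0.366×4.155 = 1.521 and r_T = 0.0745×4.155^0.5 = 0.1519.
Fraction of consumed R going to S: r_S/(r_S+r_T) = 0.9092.
C_S = 0.9092·C_{R0}·X = 0.9092×6.79×0.388 = 2.40 kmol/m³; Y_S = C_S/C_{R0} = 0.353.

0.353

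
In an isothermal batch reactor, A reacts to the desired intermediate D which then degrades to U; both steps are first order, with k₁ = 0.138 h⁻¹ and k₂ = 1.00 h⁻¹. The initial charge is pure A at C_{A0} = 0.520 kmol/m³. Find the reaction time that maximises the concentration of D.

For first-order series the maximum of C_D occurs at t_opt = ln(k₂/k₁)/(k₂−k₁).
= ln(1.00/0.138)/(1.00−0.138) = ln(7.246)/0.8620 = 1.981/0.8620 = 2.30 h.

2.30 h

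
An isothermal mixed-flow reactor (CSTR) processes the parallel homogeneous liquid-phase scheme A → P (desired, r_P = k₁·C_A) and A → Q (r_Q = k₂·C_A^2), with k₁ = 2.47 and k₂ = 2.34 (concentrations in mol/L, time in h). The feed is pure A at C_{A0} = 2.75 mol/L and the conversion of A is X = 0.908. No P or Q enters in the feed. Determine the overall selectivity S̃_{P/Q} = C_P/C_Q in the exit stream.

Exit C_A = C_{A0}(1−X) = 2.75×0.0920 = 0.2530 mol/L.
A CSTR operates uniformly at the exit composition, giving r_P = 0.6249 and r_Q = 0.1498 (each k·C_A^n at C_A = 0.2530).
Overall selectivity = C_P/C_Q = r_Pτ/(r_Qτ) = r_P/r_Q = 4.17.

4.17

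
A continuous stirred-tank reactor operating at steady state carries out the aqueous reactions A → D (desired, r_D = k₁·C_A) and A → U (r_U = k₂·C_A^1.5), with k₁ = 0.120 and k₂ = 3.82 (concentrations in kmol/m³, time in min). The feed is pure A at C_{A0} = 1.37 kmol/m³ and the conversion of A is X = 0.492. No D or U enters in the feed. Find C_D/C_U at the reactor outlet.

Exit C_A = C_{A0}(1−X) = 1.37×0.508 = 0.6960 kmol/m³.
A CSTR operates uniformly at the exit composition, giving r_D = 0.08352 and r_U = 2.218 (each k·C_A^n at C_A = 0.6960).
Overall selectivity = C_D/C_U = r_Dτ/(r_Uτ) = r_D/r_U = 0.0377.

0.0377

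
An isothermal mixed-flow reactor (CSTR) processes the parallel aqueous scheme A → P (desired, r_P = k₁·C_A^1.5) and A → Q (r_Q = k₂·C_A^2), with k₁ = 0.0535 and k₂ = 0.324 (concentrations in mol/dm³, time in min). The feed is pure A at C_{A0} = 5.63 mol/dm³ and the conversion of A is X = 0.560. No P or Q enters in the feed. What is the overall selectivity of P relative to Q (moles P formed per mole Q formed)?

0.105

Exit C_A = C_{A0}(1−X) = 5.63×0.440 = 2.477 mol/dm³.
In a CSTR the entire volume is at exit conditions, so r_P = 0.0535×2.477^1.5 = 0.2086 and r_Q = 0.324×2.477^2 = 1.988.
Overall selectivity = C_P/C_Q = r_Pτ/(r_Qτ) = r_P/r_Q = 0.105.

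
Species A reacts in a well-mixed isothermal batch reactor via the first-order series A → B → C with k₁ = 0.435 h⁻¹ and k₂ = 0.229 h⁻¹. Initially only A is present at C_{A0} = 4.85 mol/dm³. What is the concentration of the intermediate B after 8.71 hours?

Solving the coupled first-order balances gives C_B(t) = [k₁/(k₂−k₁)]·C_{A0}·(e^(−k₁t) − e^(−k₂t)).
e^(−k₁t) = e^(−0.435×8.71) = e^(−3.789) = 0.02262; e^(−k₂t) = e^(−1.995) = 0.1361.
C_B = 0.435×4.85/(0.229−0.435) × (0.02262−0.1361) = (-10.24)×(-0.1134) = 1.162 mol/dm³.

1.16 mol/dm³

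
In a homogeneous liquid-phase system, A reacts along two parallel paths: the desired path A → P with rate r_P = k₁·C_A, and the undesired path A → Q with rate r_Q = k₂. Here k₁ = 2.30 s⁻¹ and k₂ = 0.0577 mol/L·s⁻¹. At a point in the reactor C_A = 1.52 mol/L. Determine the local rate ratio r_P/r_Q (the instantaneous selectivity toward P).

S_{P/Q} = r_P/r_Q = (k₁·C_A)/(k₂) = (k₁/k₂)·C_A.
= (2.30×1.520) / (0.0577) = 3.496/0.05770 = 60.6.
Since the desired path is higher order in A, keeping C_A high (PFR or concentrated feed) favours P.

60.6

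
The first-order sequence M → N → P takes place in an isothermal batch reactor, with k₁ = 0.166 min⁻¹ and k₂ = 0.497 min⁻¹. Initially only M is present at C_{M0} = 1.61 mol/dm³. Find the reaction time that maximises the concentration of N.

3.31 min

The intermediate peaks when r₁ = r₂, i.e. k₁e^(−k₁t) = k₂e^(−k₂t), giving t_opt = ln(k₂/k₁)/(k₂−k₁).
= ln(0.497/0.166)/(0.497−0.166) = ln(2.994)/0.3310 = 1.097/0.3310 = 3.31 min.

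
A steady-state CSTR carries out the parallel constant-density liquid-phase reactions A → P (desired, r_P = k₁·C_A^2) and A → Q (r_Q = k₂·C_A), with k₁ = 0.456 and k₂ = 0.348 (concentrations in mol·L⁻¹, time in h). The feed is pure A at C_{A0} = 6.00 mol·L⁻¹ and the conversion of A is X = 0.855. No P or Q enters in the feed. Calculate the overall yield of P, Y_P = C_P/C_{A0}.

Exit C_A = C_{A0}(1−X) = 6.00×0.145 = 0.8700 mol·L⁻¹.
In a CSTR the entire volume is at exit conditions, so r_P = 0.456×0.8700^2 = 0.3451 and r_Q = 0.348×0.8700 = 0.3028.
Fraction of consumed A going to P: r_P/(r_P+r_Q) = 0.5327.
C_P = 0.5327·C_{A0}·X = 0.5327×6.00×0.855 = 2.73 mol·L⁻¹; Y_P = C_P/C_{A0} = 0.455.

0.455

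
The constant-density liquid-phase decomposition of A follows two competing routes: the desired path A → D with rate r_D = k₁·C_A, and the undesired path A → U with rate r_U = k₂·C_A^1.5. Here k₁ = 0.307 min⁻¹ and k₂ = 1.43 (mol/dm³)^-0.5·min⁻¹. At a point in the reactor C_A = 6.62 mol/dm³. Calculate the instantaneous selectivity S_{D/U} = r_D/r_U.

0.0834

S_{D/U} = r_D/r_U = (k₁·C_A)/(k₂·C_A^1.5) = (k₁/k₂)·C_A^-0.5.
= (0.307×6.620) / (1.43×6.620^1.5) = 2.032/24.36 = 0.0834.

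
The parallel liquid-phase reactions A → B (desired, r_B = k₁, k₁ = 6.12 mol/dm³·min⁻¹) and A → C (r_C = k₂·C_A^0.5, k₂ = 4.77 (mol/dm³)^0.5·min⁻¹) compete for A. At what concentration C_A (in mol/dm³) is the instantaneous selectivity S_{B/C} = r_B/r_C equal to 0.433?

8.78 mol/dm³

S_{B/C} = (k₁/k₂)·C_A^-0.5 ⇒ C_A = (S·k₂/k₁)^(-2).
= (0.433×4.77/6.12)^(-2) = (0.3375)^(-2) = 8.78 mol/dm³.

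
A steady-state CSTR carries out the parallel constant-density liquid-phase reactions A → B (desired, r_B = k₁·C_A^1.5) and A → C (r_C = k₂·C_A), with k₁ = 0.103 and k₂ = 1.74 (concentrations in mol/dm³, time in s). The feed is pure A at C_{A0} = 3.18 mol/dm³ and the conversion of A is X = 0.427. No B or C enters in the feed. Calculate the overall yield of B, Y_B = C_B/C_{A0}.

Exit C_A = C_{A0}(1−X) = 3.18×0.573 = 1.822 mol/dm³.
A CSTR operates uniformly at the exit composition, giving r_B = 0.2533 and r_C = 3.171 (each k·C_A^n at C_A = 1.822).
Fraction of consumed A going to B: r_B/(r_B+r_C) = 0.07399.
C_B = 0.07399·C_{A0}·X = 0.07399×3.18×0.427 = 0.100 mol/dm³; Y_B = C_B/C_{A0} = 0.0316.

0.0316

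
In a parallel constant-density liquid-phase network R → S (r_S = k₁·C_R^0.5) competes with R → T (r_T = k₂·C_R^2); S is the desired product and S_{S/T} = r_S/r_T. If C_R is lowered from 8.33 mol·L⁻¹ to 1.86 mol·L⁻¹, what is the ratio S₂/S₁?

9.48

S_{S/T} = (k₁/k₂)·C_R^-1.5, so S₂/S₁ = (C_{R,2}/C_{R,1})^-1.5.
= (1.86/8.33)^(-1.5) = (0.2233)^(-1.5) = 9.48.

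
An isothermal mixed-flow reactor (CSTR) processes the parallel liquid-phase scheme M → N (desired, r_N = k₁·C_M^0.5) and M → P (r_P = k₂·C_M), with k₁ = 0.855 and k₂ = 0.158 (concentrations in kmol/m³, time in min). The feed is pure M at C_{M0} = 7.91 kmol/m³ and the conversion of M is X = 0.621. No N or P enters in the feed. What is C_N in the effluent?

Exit C_M = C_{M0}(1−X) = 7.91×0.379 = 2.998 kmol/m³.
Rates in a CSTR are evaluated at the outlet concentration: r_N = 0.855×2.998^0.5 = 1.480, r_P = 0.158×2.998 = 0.4737.
Fraction of consumed M going to N: r_N/(r_N+r_P) = 0.7576.
C_N = 0.7576·C_{M0}·X = 0.7576×7.91×0.621 = 3.72 kmol/m³.

3.72 kmol/m³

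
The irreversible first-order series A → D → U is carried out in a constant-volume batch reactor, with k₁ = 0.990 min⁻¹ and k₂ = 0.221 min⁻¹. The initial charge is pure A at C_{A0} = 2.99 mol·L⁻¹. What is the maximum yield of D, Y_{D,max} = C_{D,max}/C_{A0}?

Evaluating C_D at t_opt = ln(k₂/k₁)/(k₂−k₁) gives C_{D,max}/C_{A0} = (k₁/k₂)^[k₂/(k₂−k₁)].
= (0.990/0.221)^(0.221/(0.221−0.990)) = (4.480)^(-0.2874) = 0.6499.

0.650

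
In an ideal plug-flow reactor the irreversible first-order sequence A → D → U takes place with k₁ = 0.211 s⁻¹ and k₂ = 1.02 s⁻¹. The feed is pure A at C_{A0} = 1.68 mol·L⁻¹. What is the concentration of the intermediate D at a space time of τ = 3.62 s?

Solving the coupled first-order balances gives C_D(τ) = [k₁/(k₂−k₁)]·C_{A0}·(e^(−k₁τ) − e^(−k₂τ)).
e^(−k₁τ) = e^(−0.211×3.62) = e^(−0.7638) = 0.4659; e^(−k₂τ) = e^(−3.692) = 0.02491.
C_D = 0.211×1.68/(1.02−0.211) × (0.4659−0.02491) = 0.4382×0.4410 = 0.1932 mol·L⁻¹.

0.193 mol·L⁻¹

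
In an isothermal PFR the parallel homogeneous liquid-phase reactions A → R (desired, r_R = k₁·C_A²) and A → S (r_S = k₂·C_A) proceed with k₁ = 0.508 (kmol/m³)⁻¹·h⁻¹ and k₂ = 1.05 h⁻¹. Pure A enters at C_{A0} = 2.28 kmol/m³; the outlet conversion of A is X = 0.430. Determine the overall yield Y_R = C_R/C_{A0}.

C_A = C_{A0}(1−X) = 1.300 kmol/m³.
Along a PFR/batch, dC_S/dC_A = −r_S/(r_R+r_S) = −k₂/(k₂+k₁·C_A).
Integrating from C_{A0} to C_A: C_S = (1.05/0.508)·ln[(1.05+0.508·2.28)/(1.05+0.508·1.30)] = 2.067·ln(2.208/1.710) = 0.5283 kmol/m³.
Then C_R = (C_{A0}−C_A) − C_S = 0.9804 − 0.5283 = 0.4521 kmol/m³.
Y_R = C_R/C_{A0} = 0.4521/2.28 = 0.198.

0.198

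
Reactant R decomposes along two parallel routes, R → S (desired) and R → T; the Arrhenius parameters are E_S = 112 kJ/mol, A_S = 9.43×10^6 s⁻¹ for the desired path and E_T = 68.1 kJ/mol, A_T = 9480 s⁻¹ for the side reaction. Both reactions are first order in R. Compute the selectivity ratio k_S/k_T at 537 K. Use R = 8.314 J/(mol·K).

Since both paths have the same order in R, the concentration cancels and S_{S/T} = k_S/k_T = (A_S/A_T)·exp[(E_T−E_S)/(RT)].
(E_T−E_S)/(RT) = (68.1−112)×10³/(8.314×537) = -43900/4465 = -9.833.
k_S/k_T = (9.43×10^6/9480)·exp(-9.833) = 994.7 × 5.366×10^-5 = 0.0534.

0.0534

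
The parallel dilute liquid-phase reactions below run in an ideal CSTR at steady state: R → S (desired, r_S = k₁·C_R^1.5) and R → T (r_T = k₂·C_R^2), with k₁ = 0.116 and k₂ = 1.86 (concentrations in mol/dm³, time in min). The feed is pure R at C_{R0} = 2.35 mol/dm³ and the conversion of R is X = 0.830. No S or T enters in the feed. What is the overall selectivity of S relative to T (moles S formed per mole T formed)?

Exit C_R = C_{R0}(1−X) = 2.35×0.170 = 0.3995 mol/dm³.
Rates in a CSTR are evaluated at the outlet concentration: r_S = 0.116×0.3995^1.5 = 0.02929, r_T = 1.86×0.3995^2 = 0.2969.
Overall selectivity = C_S/C_T = r_Sτ/(r_Tτ) = r_S/r_T = 0.0987.

0.0987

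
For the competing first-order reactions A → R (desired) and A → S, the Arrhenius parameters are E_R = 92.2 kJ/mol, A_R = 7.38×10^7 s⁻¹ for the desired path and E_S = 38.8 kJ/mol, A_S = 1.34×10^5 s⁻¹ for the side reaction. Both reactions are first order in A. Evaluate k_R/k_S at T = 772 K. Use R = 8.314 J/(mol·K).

0.134

Since both paths have the same order in A, the concentration cancels and S_{R/S} = k_R/k_S = (A_R/A_S)·exp[(E_S−E_R)/(RT)].
(E_S−E_R)/(RT) = (38.8−92.2)×10³/(8.314×772) = -53400/6418 = -8.320.
k_R/k_S = (7.38×10^7/1.34×10^5)·exp(-8.320) = 550.7 × 2.436×10^-4 = 0.134.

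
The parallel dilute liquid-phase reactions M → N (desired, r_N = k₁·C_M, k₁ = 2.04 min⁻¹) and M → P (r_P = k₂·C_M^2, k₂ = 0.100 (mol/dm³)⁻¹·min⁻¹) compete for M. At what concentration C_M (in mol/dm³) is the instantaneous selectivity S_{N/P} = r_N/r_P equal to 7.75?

S_{N/P} = (k₁/k₂)·C_M⁻¹ ⇒ C_M = (S·k₂/k₁)^(-1).
= (7.75×0.100/2.04)^(-1) = (0.3799)^(-1) = 2.63 mol/dm³.

2.63 mol/dm³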